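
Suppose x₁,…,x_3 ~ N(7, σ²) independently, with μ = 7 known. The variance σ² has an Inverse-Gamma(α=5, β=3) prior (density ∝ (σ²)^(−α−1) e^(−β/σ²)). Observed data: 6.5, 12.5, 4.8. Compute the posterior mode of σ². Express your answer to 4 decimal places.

Sum of squared deviations about the known mean: SS = (6.5−7)² + (12.5−7)² + (4.8−7)² = 35.34.
The Normal likelihood contributes (σ²)^(−n/2) exp(−SS/(2σ²)), so the posterior is Inverse-Gamma(α + n/2, β + SS/2) = Inverse-Gamma(6.5, 20.67).
The mode of Inverse-Gamma(a, b) is b/(a+1) = 20.67/7.5 ≈ 2.7560.

σ̂²_MAP = 2.7560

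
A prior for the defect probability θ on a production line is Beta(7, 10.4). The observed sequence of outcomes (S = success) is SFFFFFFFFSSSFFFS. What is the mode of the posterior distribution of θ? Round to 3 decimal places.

θ̂_MAP = 0.350

Prior: Beta(7, 10.4).
Data: 5 successes in 16 trials (from the sequence). The binomial likelihood contributes θ^5(1−θ)^11, so the posterior is Beta(7+5, 10.4+11) = Beta(12, 21.4).
For Beta(a, b) with a, b > 1 the mode is (a−1)/(a+b−2) = 11/31.4 ≈ 0.350.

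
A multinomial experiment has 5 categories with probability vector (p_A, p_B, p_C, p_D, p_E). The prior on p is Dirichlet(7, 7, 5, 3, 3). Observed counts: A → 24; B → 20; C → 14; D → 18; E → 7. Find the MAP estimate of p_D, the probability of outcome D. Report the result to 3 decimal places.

The posterior is Dirichlet(αᵢ + nᵢ) = Dirichlet(31, 27, 19, 21, 10).
For a Dirichlet(a₁,…,a_K) with all aᵢ > 1, the mode has j-th component (aⱼ − 1)/(Σaᵢ − K).
Here Σaᵢ = 108 and K = 5, so p_D = (21 − 1)/(108 − 5) = 20/103 ≈ 0.194.

MAP estimate of p_D = 0.194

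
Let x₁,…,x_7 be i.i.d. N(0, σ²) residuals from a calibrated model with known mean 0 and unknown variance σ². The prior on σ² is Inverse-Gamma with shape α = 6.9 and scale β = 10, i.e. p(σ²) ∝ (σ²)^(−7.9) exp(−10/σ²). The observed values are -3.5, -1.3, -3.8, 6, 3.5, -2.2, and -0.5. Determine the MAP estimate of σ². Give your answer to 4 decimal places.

σ̂²_MAP = 4.4614

Sum of squared deviations about the known mean: SS = (-3.5−0)² + (-1.3−0)² + (-3.8−0)² + (6−0)² + (3.5−0)² + (-2.2−0)² + (-0.5−0)² = 81.72.
The Normal likelihood contributes (σ²)^(−n/2) exp(−SS/(2σ²)), so the posterior is Inverse-Gamma(α + n/2, β + SS/2) = Inverse-Gamma(10.4, 50.86).
The mode of Inverse-Gamma(a, b) is b/(a+1) = 50.86/11.4 ≈ 4.4614.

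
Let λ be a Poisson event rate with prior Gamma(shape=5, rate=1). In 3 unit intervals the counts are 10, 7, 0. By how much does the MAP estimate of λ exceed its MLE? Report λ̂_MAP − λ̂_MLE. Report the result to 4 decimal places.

Σxᵢ = 17. Posterior is Gamma(22, 4); MAP = (22−1)/4 = 21/4 ≈ 5.25000.
MLE = x̄ = 17/3 ≈ 5.66667.
Difference = 21/4 − 17/3 = -5/12 ≈ -0.4167.

MAP − MLE = -0.4167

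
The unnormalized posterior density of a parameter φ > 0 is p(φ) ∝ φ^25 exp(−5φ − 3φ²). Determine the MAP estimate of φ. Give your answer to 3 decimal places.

ℓ'(φ) = 25/φ − 5 − 6φ. Setting this to zero and multiplying by φ: 6φ² + 5φ − 25 = 0.
φ = (−5 + √(5² + 4·6·25)) / (2·6) = (−5 + √625) / 12 = (−5 + 25)/12 = 5/3.
ℓ''(φ) = −25/φ² − 6 < 0, confirming a maximum.

φ̂_MAP = 1.667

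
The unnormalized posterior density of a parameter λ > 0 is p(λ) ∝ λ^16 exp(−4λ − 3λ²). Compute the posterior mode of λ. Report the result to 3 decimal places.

ℓ'(λ) = 16/λ − 4 − 6λ. Setting this to zero and multiplying by λ: 6λ² + 4λ − 16 = 0.
λ = (−4 + √(4² + 4·6·16)) / (2·6) = (−4 + √400) / 12 = (−4 + 20)/12 = 4/3.
ℓ''(λ) = −16/λ² − 6 < 0, confirming a maximum.

λ̂_MAP = 1.333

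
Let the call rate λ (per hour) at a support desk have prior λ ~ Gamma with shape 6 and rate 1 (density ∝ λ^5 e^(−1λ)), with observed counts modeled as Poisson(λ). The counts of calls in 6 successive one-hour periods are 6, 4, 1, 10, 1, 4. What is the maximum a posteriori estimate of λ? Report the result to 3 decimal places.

Σxᵢ = 6+4+1+10+1+4 = 26, with n = 6.
Posterior ∝ λ^5e^(−1λ) · λ^26e^(−6λ) = λ^31e^(−7λ), i.e. Gamma(shape=32, rate=7).
The mode of a Gamma(a, b) with a ≥ 1 (shape–rate) is (a−1)/b = 31/7 ≈ 4.429.

λ̂_MAP = 4.429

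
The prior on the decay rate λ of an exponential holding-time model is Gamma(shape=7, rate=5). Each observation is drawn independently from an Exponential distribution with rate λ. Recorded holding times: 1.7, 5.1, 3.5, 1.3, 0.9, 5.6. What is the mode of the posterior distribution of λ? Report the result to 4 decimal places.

The Exponential(rate=λ) likelihood is ∝ λ^n e^(−λΣtᵢ). Here n = 6 and Σtᵢ = 1.7 + 5.1 + 3.5 + 1.3 + 0.9 + 5.6 = 18.1.
Posterior ∝ λ^6e^(−5λ) · λ^6e^(−18.1λ) = λ^12e^(−23.1λ), i.e. Gamma(13, 23.1).
Mode = (a−1)/b = 12/23.1 ≈ 0.5195.

λ̂_MAP = 0.5195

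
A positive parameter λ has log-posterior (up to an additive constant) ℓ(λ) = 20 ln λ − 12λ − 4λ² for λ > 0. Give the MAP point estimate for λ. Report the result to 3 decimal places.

ℓ'(λ) = 20/λ − 12 − 8λ. Setting this to zero and multiplying by λ: 8λ² + 12λ − 20 = 0.
λ = (−12 + √(12² + 4·8·20)) / (2·8) = (−12 + √784) / 16 = (−12 + 28)/16 = 1.
ℓ''(λ) = −20/λ² − 8 < 0, confirming a maximum.

λ̂_MAP = 1.000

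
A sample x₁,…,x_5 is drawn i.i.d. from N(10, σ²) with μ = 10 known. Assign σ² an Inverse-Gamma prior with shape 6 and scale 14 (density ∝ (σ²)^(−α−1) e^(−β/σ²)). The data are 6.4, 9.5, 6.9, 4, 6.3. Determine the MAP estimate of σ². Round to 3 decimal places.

σ̂²_MAP = 5.290

Sum of squared deviations about the known mean: SS = (6.4−10)² + (9.5−10)² + (6.9−10)² + (4−10)² + (6.3−10)² = 72.51.
The Normal likelihood contributes (σ²)^(−n/2) exp(−SS/(2σ²)), so the posterior is Inverse-Gamma(α + n/2, β + SS/2) = Inverse-Gamma(8.5, 50.255).
The mode of Inverse-Gamma(a, b) is b/(a+1) = 50.255/9.5 ≈ 5.290.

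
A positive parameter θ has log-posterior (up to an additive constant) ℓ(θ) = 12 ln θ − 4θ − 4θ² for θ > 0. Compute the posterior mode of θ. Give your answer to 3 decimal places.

ℓ'(θ) = 12/θ − 4 − 8θ. Setting this to zero and multiplying by θ: 8θ² + 4θ − 12 = 0.
θ = (−4 + √(4² + 4·8·12)) / (2·8) = (−4 + √400) / 16 = (−4 + 20)/16 = 1.
ℓ''(θ) = −12/θ² − 8 < 0, confirming a maximum.

θ̂_MAP = 1.000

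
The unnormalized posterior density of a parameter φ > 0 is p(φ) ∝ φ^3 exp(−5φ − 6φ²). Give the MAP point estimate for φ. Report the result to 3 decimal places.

ℓ'(φ) = 3/φ − 5 − 12φ. Setting this to zero and multiplying by φ: 12φ² + 5φ − 3 = 0.
φ = (−5 + √(5² + 4·12·3)) / (2·12) = (−5 + √169) / 24 = (−5 + 13)/24 = 1/3.
ℓ''(φ) = −3/φ² − 12 < 0, confirming a maximum.

φ̂_MAP = 0.333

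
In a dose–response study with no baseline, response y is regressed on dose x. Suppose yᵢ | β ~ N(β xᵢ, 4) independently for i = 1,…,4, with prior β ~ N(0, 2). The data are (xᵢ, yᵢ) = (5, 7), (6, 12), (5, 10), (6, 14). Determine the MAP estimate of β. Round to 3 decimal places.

β̂_MAP = 1.944

log p(β | y) = −Σ(yᵢ − βxᵢ)²/(2·4) − β²/(2·2) + const.
Setting the derivative to zero: Σxᵢ(yᵢ − βxᵢ)/4 − β/2 = 0, so β = Σxᵢyᵢ / (Σxᵢ² + σ²/τ²).
Σxᵢyᵢ = 5·7 + 6·12 + 5·10 + 6·14 = 241; Σxᵢ² = 122; σ²/τ² = 2.
β̂_MAP = 241 / (122 + 2) = 241/124 ≈ 1.944.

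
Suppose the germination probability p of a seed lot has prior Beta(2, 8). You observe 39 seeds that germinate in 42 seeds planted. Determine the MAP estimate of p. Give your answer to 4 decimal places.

Prior: Beta(2, 8).
Data: 39 successes in 42 trials. The binomial likelihood contributes p^39(1−p)^3, so the posterior is Beta(2+39, 8+3) = Beta(41, 11).
For Beta(a, b) with a, b > 1 the mode is (a−1)/(a+b−2) = 40/50 ≈ 0.8000.

p̂_MAP = 0.8000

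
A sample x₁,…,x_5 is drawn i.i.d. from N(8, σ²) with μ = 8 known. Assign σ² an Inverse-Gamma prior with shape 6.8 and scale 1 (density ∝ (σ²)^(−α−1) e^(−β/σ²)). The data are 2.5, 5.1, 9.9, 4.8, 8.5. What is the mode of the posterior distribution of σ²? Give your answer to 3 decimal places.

σ̂²_MAP = 2.658

Sum of squared deviations about the known mean: SS = (2.5−8)² + (5.1−8)² + (9.9−8)² + (4.8−8)² + (8.5−8)² = 52.76.
The Normal likelihood contributes (σ²)^(−n/2) exp(−SS/(2σ²)), so the posterior is Inverse-Gamma(α + n/2, β + SS/2) = Inverse-Gamma(9.3, 27.38).
The mode of Inverse-Gamma(a, b) is b/(a+1) = 27.38/10.3 ≈ 2.658.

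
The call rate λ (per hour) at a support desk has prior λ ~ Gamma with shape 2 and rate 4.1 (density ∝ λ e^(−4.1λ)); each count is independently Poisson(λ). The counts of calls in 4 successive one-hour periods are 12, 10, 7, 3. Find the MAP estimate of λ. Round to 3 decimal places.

λ̂_MAP = 4.074

Σxᵢ = 12+10+7+3 = 32, with n = 4.
Posterior ∝ λe^(−4.1λ) · λ^32e^(−4λ) = λ^33e^(−8.1λ), i.e. Gamma(shape=34, rate=8.1).
The mode of a Gamma(a, b) with a ≥ 1 (shape–rate) is (a−1)/b = 33/8.1 ≈ 4.074.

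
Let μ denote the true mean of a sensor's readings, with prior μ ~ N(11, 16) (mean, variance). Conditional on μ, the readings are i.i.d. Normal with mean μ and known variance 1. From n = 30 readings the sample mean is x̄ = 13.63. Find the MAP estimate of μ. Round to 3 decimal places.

n = 30, x̄ = 13.63.
For a Normal prior and Normal likelihood with known variance, the posterior is Normal; its mode equals its mean, the precision-weighted average.
Prior precision 1/σ₀² = 1/16 = 0.0625; data precision n/σ² = 30/1 = 30.
μ̂ = (0.0625·11 + 30·13.63) / (0.0625 + 30) = 409.5875/30.0625 = 32767/2405 ≈ 13.625.

μ̂_MAP = 13.625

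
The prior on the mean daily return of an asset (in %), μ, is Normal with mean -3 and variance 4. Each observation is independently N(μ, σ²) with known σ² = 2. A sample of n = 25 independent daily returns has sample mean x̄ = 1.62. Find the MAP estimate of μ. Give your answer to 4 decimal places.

μ̂_MAP = 1.5294

n = 25, x̄ = 1.62.
For a Normal prior and Normal likelihood with known variance, the posterior is Normal; its mode equals its mean, the precision-weighted average.
Prior precision 1/σ₀² = 1/4 = 0.25; data precision n/σ² = 25/2 = 12.5.
μ̂ = (0.25·(-3) + 12.5·1.62) / (0.25 + 12.5) = 19.5/12.75 = 26/17 ≈ 1.5294.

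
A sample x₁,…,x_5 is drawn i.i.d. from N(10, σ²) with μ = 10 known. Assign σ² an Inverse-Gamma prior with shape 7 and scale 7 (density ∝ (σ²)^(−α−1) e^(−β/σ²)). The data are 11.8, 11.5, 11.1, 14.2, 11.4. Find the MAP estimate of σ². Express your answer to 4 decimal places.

σ̂²_MAP = 1.9190

Sum of squared deviations about the known mean: SS = (11.8−10)² + (11.5−10)² + (11.1−10)² + (14.2−10)² + (11.4−10)² = 26.3.
The Normal likelihood contributes (σ²)^(−n/2) exp(−SS/(2σ²)), so the posterior is Inverse-Gamma(α + n/2, β + SS/2) = Inverse-Gamma(9.5, 20.15).
The mode of Inverse-Gamma(a, b) is b/(a+1) = 20.15/10.5 ≈ 1.9190.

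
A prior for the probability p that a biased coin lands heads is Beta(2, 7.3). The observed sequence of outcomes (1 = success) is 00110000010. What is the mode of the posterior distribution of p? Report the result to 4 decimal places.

p̂_MAP = 0.2186

Prior: Beta(2, 7.3).
Data: 3 successes in 11 trials (from the sequence). The binomial likelihood contributes p^3(1−p)^8, so the posterior is Beta(2+3, 7.3+8) = Beta(5, 15.3).
For Beta(a, b) with a, b > 1 the mode is (a−1)/(a+b−2) = 4/18.3 ≈ 0.2186.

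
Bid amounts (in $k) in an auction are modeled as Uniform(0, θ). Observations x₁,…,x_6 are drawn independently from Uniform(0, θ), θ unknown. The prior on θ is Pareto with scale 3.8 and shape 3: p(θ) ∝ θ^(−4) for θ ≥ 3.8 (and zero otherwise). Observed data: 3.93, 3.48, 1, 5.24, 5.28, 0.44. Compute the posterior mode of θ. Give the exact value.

θ̂_MAP = 5.28

The Uniform(0, θ) likelihood is θ^(−n) for θ ≥ max(xᵢ), zero otherwise. Here max(xᵢ) = 5.28.
Posterior ∝ θ^(−4) · θ^(−6) = θ^(−10) on θ ≥ max(3.8, 5.28) = 5.28.
This density is strictly decreasing in θ, so the posterior mode lies at the lower boundary of the support.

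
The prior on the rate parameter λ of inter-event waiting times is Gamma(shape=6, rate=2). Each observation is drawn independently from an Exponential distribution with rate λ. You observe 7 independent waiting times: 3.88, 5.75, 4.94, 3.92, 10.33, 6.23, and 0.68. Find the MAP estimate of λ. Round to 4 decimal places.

λ̂_MAP = 0.3180

The Exponential(rate=λ) likelihood is ∝ λ^n e^(−λΣtᵢ). Here n = 7 and Σtᵢ = 3.88 + 5.75 + 4.94 + 3.92 + 10.33 + 6.23 + 0.68 = 35.73.
Posterior ∝ λ^5e^(−2λ) · λ^7e^(−35.73λ) = λ^12e^(−37.73λ), i.e. Gamma(13, 37.73).
Mode = (a−1)/b = 12/37.73 ≈ 0.3180.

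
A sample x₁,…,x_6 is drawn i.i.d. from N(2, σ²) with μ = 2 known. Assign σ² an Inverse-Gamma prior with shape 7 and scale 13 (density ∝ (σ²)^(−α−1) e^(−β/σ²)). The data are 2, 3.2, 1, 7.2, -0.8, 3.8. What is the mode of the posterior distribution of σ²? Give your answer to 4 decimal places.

σ̂²_MAP = 3.0255

Sum of squared deviations about the known mean: SS = (2−2)² + (3.2−2)² + (1−2)² + (7.2−2)² + (-0.8−2)² + (3.8−2)² = 40.56.
The Normal likelihood contributes (σ²)^(−n/2) exp(−SS/(2σ²)), so the posterior is Inverse-Gamma(α + n/2, β + SS/2) = Inverse-Gamma(10, 33.28).
The mode of Inverse-Gamma(a, b) is b/(a+1) = 33.28/11 ≈ 3.0255.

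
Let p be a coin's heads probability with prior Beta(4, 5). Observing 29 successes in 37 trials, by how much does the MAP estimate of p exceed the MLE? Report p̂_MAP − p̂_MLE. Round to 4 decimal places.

Posterior is Beta(33, 13); MAP = (33−1)/(46−2) = 32/44 ≈ 0.72727.
MLE ignores the prior: p̂_MLE = k/n = 29/37 ≈ 0.78378.
Difference = 32/44 − 29/37 = -23/407 ≈ -0.0565.

MAP − MLE = -0.0565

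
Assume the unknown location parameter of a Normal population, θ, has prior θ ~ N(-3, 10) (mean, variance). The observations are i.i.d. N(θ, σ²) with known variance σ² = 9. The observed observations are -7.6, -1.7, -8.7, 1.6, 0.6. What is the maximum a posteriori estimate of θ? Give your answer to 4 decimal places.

n = 5; x̄ = ((-7.6) + (-1.7) + (-8.7) + 1.6 + 0.6)/5 = -15.8/5 = -3.16.
For a Normal prior and Normal likelihood with known variance, the posterior is Normal; its mode equals its mean, the precision-weighted average.
Prior precision 1/σ₀² = 1/10 = 0.1; data precision n/σ² = 5/9.
θ̂ = (0.1·(-3) + (5/9)·(-3.16)) / (0.1 + 5/9) = (-37/18)/(59/90) = -185/59 ≈ -3.1356.

θ̂_MAP = -3.1356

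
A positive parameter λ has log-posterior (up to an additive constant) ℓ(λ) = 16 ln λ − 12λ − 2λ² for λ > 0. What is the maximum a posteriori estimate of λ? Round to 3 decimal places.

λ̂_MAP = 1.000

ℓ'(λ) = 16/λ − 12 − 4λ. Setting this to zero and multiplying by λ: 4λ² + 12λ − 16 = 0.
λ = (−12 + √(12² + 4·4·16)) / (2·4) = (−12 + √400) / 8 = (−12 + 20)/8 = 1.
ℓ''(λ) = −16/λ² − 4 < 0, confirming a maximum.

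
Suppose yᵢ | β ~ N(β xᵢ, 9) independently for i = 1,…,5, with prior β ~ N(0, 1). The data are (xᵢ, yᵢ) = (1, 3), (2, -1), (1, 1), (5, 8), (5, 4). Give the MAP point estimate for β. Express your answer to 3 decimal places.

log p(β | y) = −Σ(yᵢ − βxᵢ)²/(2·9) − β²/(2·1) + const.
Setting the derivative to zero: Σxᵢ(yᵢ − βxᵢ)/9 − β/1 = 0, so β = Σxᵢyᵢ / (Σxᵢ² + σ²/τ²).
Σxᵢyᵢ = 1·3 + 2·(-1) + 1·1 + 5·8 + 5·4 = 62; Σxᵢ² = 56; σ²/τ² = 9.
β̂_MAP = 62 / (56 + 9) = 62/65 ≈ 0.954.

β̂_MAP = 0.954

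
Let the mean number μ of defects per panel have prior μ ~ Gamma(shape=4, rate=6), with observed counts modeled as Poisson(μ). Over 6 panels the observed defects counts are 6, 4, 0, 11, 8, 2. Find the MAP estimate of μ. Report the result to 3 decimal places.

Σxᵢ = 6+4+0+11+8+2 = 31, with n = 6.
Posterior ∝ μ^3e^(−6μ) · μ^31e^(−6μ) = μ^34e^(−12μ), i.e. Gamma(shape=35, rate=12).
The mode of a Gamma(a, b) with a ≥ 1 (shape–rate) is (a−1)/b = 34/12 ≈ 2.833.

μ̂_MAP = 2.833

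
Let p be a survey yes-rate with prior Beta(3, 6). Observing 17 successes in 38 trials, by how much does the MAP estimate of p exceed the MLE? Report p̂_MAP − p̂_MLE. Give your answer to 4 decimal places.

MAP − MLE = -0.0251

Posterior is Beta(20, 27); MAP = (20−1)/(47−2) = 19/45 ≈ 0.42222.
MLE ignores the prior: p̂_MLE = k/n = 17/38 ≈ 0.44737.
Difference = 19/45 − 17/38 = -43/1710 ≈ -0.0251.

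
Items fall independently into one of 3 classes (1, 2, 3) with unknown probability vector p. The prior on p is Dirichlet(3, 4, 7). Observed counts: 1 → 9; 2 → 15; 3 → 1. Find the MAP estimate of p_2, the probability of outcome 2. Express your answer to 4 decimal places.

MAP estimate: 0.5000

The posterior is Dirichlet(αᵢ + nᵢ) = Dirichlet(12, 19, 8).
For a Dirichlet(a₁,…,a_K) with all aᵢ > 1, the mode has j-th component (aⱼ − 1)/(Σaᵢ − K).
Here Σaᵢ = 39 and K = 3, so p_2 = (19 − 1)/(39 − 3) = 18/36 ≈ 0.5000.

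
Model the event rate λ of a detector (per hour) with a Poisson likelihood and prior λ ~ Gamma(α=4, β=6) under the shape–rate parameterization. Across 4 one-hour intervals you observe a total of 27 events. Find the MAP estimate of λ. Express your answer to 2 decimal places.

λ̂_MAP = 3.00

Σxᵢ = 27, n = 4.
Posterior ∝ λ^3e^(−6λ) · λ^27e^(−4λ) = λ^30e^(−10λ), i.e. Gamma(shape=31, rate=10).
The mode of a Gamma(a, b) with a ≥ 1 (shape–rate) is (a−1)/b = 30/10 ≈ 3.00.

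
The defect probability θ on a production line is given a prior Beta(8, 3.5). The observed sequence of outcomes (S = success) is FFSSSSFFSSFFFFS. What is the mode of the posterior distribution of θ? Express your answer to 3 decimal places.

θ̂_MAP = 0.571

Prior: Beta(8, 3.5).
Data: 7 successes in 15 trials (from the sequence). The binomial likelihood contributes θ^7(1−θ)^8, so the posterior is Beta(8+7, 3.5+8) = Beta(15, 11.5).
For Beta(a, b) with a, b > 1 the mode is (a−1)/(a+b−2) = 14/24.5 ≈ 0.571.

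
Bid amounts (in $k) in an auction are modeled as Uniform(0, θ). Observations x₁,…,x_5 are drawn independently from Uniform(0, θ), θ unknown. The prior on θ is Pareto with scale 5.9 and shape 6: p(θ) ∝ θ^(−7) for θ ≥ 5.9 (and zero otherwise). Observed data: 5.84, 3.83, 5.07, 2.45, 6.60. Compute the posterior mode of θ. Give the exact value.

θ̂_MAP = 6.60

The Uniform(0, θ) likelihood is θ^(−n) for θ ≥ max(xᵢ), zero otherwise. Here max(xᵢ) = 6.60.
Posterior ∝ θ^(−7) · θ^(−5) = θ^(−12) on θ ≥ max(5.9, 6.60) = 6.60.
This density is strictly decreasing in θ, so the posterior mode lies at the lower boundary of the support.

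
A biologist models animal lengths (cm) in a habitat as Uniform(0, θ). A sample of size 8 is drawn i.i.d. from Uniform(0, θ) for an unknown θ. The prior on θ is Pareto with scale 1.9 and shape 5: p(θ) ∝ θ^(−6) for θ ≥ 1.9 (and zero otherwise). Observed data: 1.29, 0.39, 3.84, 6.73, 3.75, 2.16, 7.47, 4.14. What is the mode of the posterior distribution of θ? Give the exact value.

θ̂_MAP = 7.47

The Uniform(0, θ) likelihood is θ^(−n) for θ ≥ max(xᵢ), zero otherwise. Here max(xᵢ) = 7.47.
Posterior ∝ θ^(−6) · θ^(−8) = θ^(−14) on θ ≥ max(1.9, 7.47) = 7.47.
This density is strictly decreasing in θ, so the posterior mode lies at the lower boundary of the support.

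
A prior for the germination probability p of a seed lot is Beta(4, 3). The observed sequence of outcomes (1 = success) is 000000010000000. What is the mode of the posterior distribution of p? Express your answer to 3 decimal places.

p̂_MAP = 0.200

Prior: Beta(4, 3).
Data: 1 success in 15 trials (from the sequence). The binomial likelihood contributes p(1−p)^14, so the posterior is Beta(4+1, 3+14) = Beta(5, 17).
For Beta(a, b) with a, b > 1 the mode is (a−1)/(a+b−2) = 4/20 ≈ 0.200.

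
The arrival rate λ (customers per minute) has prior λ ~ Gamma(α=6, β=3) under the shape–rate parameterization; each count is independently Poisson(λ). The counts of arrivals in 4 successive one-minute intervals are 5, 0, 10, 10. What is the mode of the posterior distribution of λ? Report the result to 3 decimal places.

λ̂_MAP = 4.286

Σxᵢ = 5+0+10+10 = 25, with n = 4.
Posterior ∝ λ^5e^(−3λ) · λ^25e^(−4λ) = λ^30e^(−7λ), i.e. Gamma(shape=31, rate=7).
The mode of a Gamma(a, b) with a ≥ 1 (shape–rate) is (a−1)/b = 30/7 ≈ 4.286.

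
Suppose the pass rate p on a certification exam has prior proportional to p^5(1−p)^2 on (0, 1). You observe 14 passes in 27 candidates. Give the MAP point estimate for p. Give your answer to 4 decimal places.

The prior density ∝ p^5(1−p)^2 is the kernel of Beta(6, 3).
Data: 14 successes in 27 trials. The binomial likelihood contributes p^14(1−p)^13, so the posterior is Beta(6+14, 3+13) = Beta(20, 16).
For Beta(a, b) with a, b > 1 the mode is (a−1)/(a+b−2) = 19/34 ≈ 0.5588.

p̂_MAP = 0.5588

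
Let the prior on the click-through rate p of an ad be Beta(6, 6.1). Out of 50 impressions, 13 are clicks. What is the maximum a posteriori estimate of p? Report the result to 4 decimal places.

p̂_MAP = 0.2995

Prior: Beta(6, 6.1).
Data: 13 successes in 50 trials. The binomial likelihood contributes p^13(1−p)^37, so the posterior is Beta(6+13, 6.1+37) = Beta(19, 43.1).
For Beta(a, b) with a, b > 1 the mode is (a−1)/(a+b−2) = 18/60.1 ≈ 0.2995.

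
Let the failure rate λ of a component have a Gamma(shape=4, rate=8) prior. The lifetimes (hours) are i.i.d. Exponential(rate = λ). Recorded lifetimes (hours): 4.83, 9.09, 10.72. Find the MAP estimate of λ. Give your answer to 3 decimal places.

The Exponential(rate=λ) likelihood is ∝ λ^n e^(−λΣtᵢ). Here n = 3 and Σtᵢ = 4.83 + 9.09 + 10.72 = 24.64.
Posterior ∝ λ^3e^(−8λ) · λ^3e^(−24.64λ) = λ^6e^(−32.64λ), i.e. Gamma(7, 32.64).
Mode = (a−1)/b = 6/32.64 ≈ 0.184.

λ̂_MAP = 0.184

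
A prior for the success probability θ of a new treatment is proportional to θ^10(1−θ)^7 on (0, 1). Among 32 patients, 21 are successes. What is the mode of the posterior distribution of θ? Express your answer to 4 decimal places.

θ̂_MAP = 0.6327

The prior density ∝ θ^10(1−θ)^7 is the kernel of Beta(11, 8).
Data: 21 successes in 32 trials. The binomial likelihood contributes θ^21(1−θ)^11, so the posterior is Beta(11+21, 8+11) = Beta(32, 19).
For Beta(a, b) with a, b > 1 the mode is (a−1)/(a+b−2) = 31/49 ≈ 0.6327.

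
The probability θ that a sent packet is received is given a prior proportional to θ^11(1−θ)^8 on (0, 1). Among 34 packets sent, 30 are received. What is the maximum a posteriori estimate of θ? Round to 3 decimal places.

The prior density ∝ θ^11(1−θ)^8 is the kernel of Beta(12, 9).
Data: 30 successes in 34 trials. The binomial likelihood contributes θ^30(1−θ)^4, so the posterior is Beta(12+30, 9+4) = Beta(42, 13).
For Beta(a, b) with a, b > 1 the mode is (a−1)/(a+b−2) = 41/53 ≈ 0.774.

θ̂_MAP = 0.774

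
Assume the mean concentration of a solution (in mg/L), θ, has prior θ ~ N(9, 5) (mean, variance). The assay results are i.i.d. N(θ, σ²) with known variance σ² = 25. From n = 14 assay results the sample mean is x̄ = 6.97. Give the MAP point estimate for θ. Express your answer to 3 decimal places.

θ̂_MAP = 7.504

n = 14, x̄ = 6.97.
For a Normal prior and Normal likelihood with known variance, the posterior is Normal; its mode equals its mean, the precision-weighted average.
Prior precision 1/σ₀² = 1/5 = 0.2; data precision n/σ² = 14/25 = 0.56.
θ̂ = (0.2·9 + 0.56·6.97) / (0.2 + 0.56) = 5.7032/0.76 = 7129/950 ≈ 7.504.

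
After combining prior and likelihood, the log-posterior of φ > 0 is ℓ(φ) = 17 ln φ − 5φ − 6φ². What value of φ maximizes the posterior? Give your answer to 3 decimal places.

ℓ'(φ) = 17/φ − 5 − 12φ. Setting this to zero and multiplying by φ: 12φ² + 5φ − 17 = 0.
φ = (−5 + √(5² + 4·12·17)) / (2·12) = (−5 + √841) / 24 = (−5 + 29)/24 = 1.
ℓ''(φ) = −17/φ² − 12 < 0, confirming a maximum.

φ̂_MAP = 1.000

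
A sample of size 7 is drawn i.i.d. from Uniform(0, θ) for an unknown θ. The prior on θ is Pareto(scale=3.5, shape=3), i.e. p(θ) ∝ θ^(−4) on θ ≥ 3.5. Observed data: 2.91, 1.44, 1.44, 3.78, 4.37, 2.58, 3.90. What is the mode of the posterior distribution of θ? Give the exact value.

θ̂_MAP = 4.37

The Uniform(0, θ) likelihood is θ^(−n) for θ ≥ max(xᵢ), zero otherwise. Here max(xᵢ) = 4.37.
Posterior ∝ θ^(−4) · θ^(−7) = θ^(−11) on θ ≥ max(3.5, 4.37) = 4.37.
This density is strictly decreasing in θ, so the posterior mode lies at the lower boundary of the support.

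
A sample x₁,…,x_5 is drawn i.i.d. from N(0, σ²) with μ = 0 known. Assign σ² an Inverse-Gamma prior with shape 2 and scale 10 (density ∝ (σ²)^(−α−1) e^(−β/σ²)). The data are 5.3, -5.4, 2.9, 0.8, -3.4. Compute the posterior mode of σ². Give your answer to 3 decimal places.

σ̂²_MAP = 8.896

Sum of squared deviations about the known mean: SS = (5.3−0)² + (-5.4−0)² + (2.9−0)² + (0.8−0)² + (-3.4−0)² = 77.86.
The Normal likelihood contributes (σ²)^(−n/2) exp(−SS/(2σ²)), so the posterior is Inverse-Gamma(α + n/2, β + SS/2) = Inverse-Gamma(4.5, 48.93).
The mode of Inverse-Gamma(a, b) is b/(a+1) = 48.93/5.5 ≈ 8.896.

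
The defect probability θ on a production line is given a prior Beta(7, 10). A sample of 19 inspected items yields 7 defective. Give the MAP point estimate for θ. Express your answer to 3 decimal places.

Prior: Beta(7, 10).
Data: 7 successes in 19 trials. The binomial likelihood contributes θ^7(1−θ)^12, so the posterior is Beta(7+7, 10+12) = Beta(14, 22).
For Beta(a, b) with a, b > 1 the mode is (a−1)/(a+b−2) = 13/34 ≈ 0.382.

θ̂_MAP = 0.382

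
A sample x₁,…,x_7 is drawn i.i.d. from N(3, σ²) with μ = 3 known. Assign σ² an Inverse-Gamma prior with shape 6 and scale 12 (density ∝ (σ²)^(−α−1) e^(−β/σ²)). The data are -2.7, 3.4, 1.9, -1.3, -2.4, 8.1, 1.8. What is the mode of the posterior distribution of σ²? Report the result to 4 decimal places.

Sum of squared deviations about the known mean: SS = (-2.7−3)² + (3.4−3)² + (1.9−3)² + (-1.3−3)² + (-2.4−3)² + (8.1−3)² + (1.8−3)² = 108.96.
The Normal likelihood contributes (σ²)^(−n/2) exp(−SS/(2σ²)), so the posterior is Inverse-Gamma(α + n/2, β + SS/2) = Inverse-Gamma(9.5, 66.48).
The mode of Inverse-Gamma(a, b) is b/(a+1) = 66.48/10.5 ≈ 6.3314.

σ̂²_MAP = 6.3314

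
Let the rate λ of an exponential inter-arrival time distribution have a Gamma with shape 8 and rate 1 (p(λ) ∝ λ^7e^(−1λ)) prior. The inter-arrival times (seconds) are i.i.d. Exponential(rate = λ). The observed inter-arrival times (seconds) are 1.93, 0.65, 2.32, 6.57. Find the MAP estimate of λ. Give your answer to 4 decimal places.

The Exponential(rate=λ) likelihood is ∝ λ^n e^(−λΣtᵢ). Here n = 4 and Σtᵢ = 1.93 + 0.65 + 2.32 + 6.57 = 11.47.
Posterior ∝ λ^7e^(−1λ) · λ^4e^(−11.47λ) = λ^11e^(−12.47λ), i.e. Gamma(12, 12.47).
Mode = (a−1)/b = 11/12.47 ≈ 0.8821.

λ̂_MAP = 0.8821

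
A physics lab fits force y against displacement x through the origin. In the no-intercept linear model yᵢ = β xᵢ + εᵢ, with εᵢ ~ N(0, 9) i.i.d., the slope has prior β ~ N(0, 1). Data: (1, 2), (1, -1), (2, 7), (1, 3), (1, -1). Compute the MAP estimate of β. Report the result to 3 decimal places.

log p(β | y) = −Σ(yᵢ − βxᵢ)²/(2·9) − β²/(2·1) + const.
Setting the derivative to zero: Σxᵢ(yᵢ − βxᵢ)/9 − β/1 = 0, so β = Σxᵢyᵢ / (Σxᵢ² + σ²/τ²).
Σxᵢyᵢ = 1·2 + 1·(-1) + 2·7 + 1·3 + 1·(-1) = 17; Σxᵢ² = 8; σ²/τ² = 9.
β̂_MAP = 17 / (8 + 9) = 17/17 ≈ 1.000.

β̂_MAP = 1.000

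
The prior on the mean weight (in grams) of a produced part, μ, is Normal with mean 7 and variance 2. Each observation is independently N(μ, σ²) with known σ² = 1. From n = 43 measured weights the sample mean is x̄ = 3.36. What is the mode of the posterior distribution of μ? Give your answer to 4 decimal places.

n = 43, x̄ = 3.36.
For a Normal prior and Normal likelihood with known variance, the posterior is Normal; its mode equals its mean, the precision-weighted average.
Prior precision 1/σ₀² = 1/2 = 0.5; data precision n/σ² = 43/1 = 43.
μ̂ = (0.5·7 + 43·3.36) / (0.5 + 43) = 147.98/43.5 = 7399/2175 ≈ 3.4018.

μ̂_MAP = 3.4018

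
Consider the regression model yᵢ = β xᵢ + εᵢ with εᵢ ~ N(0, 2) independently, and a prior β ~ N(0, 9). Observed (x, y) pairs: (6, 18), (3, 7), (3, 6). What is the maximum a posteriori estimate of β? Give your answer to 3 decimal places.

β̂_MAP = 2.711

log p(β | y) = −Σ(yᵢ − βxᵢ)²/(2·2) − β²/(2·9) + const.
Setting the derivative to zero: Σxᵢ(yᵢ − βxᵢ)/2 − β/9 = 0, so β = Σxᵢyᵢ / (Σxᵢ² + σ²/τ²).
Σxᵢyᵢ = 6·18 + 3·7 + 3·6 = 147; Σxᵢ² = 54; σ²/τ² = 2/9.
β̂_MAP = 147 / (54 + 2/9) = 147/(488/9) = 1323/488 ≈ 2.711.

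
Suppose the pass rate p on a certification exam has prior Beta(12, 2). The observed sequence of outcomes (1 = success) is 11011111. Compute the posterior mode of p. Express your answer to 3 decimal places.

p̂_MAP = 0.900

Prior: Beta(12, 2).
Data: 7 successes in 8 trials (from the sequence). The binomial likelihood contributes p^7(1−p)^1, so the posterior is Beta(12+7, 2+1) = Beta(19, 3).
For Beta(a, b) with a, b > 1 the mode is (a−1)/(a+b−2) = 18/20 ≈ 0.900.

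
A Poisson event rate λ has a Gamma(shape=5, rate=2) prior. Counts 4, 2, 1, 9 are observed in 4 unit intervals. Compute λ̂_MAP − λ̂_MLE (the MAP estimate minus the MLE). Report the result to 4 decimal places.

MAP − MLE = -0.6667

Σxᵢ = 16. Posterior is Gamma(21, 6); MAP = (21−1)/6 = 20/6 ≈ 3.33333.
MLE = x̄ = 16/4 ≈ 4.00000.
Difference = 20/6 − 16/4 = -2/3 ≈ -0.6667.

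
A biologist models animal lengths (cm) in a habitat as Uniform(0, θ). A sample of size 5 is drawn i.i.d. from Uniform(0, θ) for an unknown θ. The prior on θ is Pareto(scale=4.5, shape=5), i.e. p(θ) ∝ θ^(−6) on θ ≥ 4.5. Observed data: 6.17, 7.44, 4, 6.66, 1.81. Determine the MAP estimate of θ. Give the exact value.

θ̂_MAP = 7.44

The Uniform(0, θ) likelihood is θ^(−n) for θ ≥ max(xᵢ), zero otherwise. Here max(xᵢ) = 7.44.
Posterior ∝ θ^(−6) · θ^(−5) = θ^(−11) on θ ≥ max(4.5, 7.44) = 7.44.
This density is strictly decreasing in θ, so the posterior mode lies at the lower boundary of the support.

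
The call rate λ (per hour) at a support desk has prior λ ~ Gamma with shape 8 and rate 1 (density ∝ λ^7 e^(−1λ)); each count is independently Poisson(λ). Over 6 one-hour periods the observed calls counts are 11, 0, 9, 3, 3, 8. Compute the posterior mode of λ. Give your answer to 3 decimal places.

λ̂_MAP = 5.857

Σxᵢ = 11+0+9+3+3+8 = 34, with n = 6.
Posterior ∝ λ^7e^(−1λ) · λ^34e^(−6λ) = λ^41e^(−7λ), i.e. Gamma(shape=42, rate=7).
The mode of a Gamma(a, b) with a ≥ 1 (shape–rate) is (a−1)/b = 41/7 ≈ 5.857.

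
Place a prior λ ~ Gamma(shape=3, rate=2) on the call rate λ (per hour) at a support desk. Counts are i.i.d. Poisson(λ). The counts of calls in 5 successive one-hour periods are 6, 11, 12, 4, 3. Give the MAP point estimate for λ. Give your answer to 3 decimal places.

λ̂_MAP = 5.429

Σxᵢ = 6+11+12+4+3 = 36, with n = 5.
Posterior ∝ λ^2e^(−2λ) · λ^36e^(−5λ) = λ^38e^(−7λ), i.e. Gamma(shape=39, rate=7).
The mode of a Gamma(a, b) with a ≥ 1 (shape–rate) is (a−1)/b = 38/7 ≈ 5.429.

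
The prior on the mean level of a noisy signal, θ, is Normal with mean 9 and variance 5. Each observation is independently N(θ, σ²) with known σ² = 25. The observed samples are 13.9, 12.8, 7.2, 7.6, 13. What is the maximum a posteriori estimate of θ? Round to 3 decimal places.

n = 5; x̄ = (13.9 + 12.8 + 7.2 + 7.6 + 13)/5 = 54.5/5 = 10.9.
For a Normal prior and Normal likelihood with known variance, the posterior is Normal; its mode equals its mean, the precision-weighted average.
Prior precision 1/σ₀² = 1/5 = 0.2; data precision n/σ² = 5/25 = 0.2.
θ̂ = (0.2·9 + 0.2·10.9) / (0.2 + 0.2) = 3.98/0.4 = 9.950.

θ̂_MAP = 9.950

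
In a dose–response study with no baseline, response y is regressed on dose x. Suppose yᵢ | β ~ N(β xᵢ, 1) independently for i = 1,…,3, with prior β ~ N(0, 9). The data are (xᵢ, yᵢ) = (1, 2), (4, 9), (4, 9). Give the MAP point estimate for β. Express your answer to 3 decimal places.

log p(β | y) = −Σ(yᵢ − βxᵢ)²/(2·1) − β²/(2·9) + const.
Setting the derivative to zero: Σxᵢ(yᵢ − βxᵢ)/1 − β/9 = 0, so β = Σxᵢyᵢ / (Σxᵢ² + σ²/τ²).
Σxᵢyᵢ = 1·2 + 4·9 + 4·9 = 74; Σxᵢ² = 33; σ²/τ² = 1/9.
β̂_MAP = 74 / (33 + 1/9) = 74/(298/9) = 333/149 ≈ 2.235.

β̂_MAP = 2.235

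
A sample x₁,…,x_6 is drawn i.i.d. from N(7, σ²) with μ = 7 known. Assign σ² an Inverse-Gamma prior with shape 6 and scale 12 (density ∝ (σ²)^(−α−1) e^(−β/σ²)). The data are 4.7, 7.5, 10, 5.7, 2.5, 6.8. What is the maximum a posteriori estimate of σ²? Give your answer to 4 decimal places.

σ̂²_MAP = 3.0260

Sum of squared deviations about the known mean: SS = (4.7−7)² + (7.5−7)² + (10−7)² + (5.7−7)² + (2.5−7)² + (6.8−7)² = 36.52.
The Normal likelihood contributes (σ²)^(−n/2) exp(−SS/(2σ²)), so the posterior is Inverse-Gamma(α + n/2, β + SS/2) = Inverse-Gamma(9, 30.26).
The mode of Inverse-Gamma(a, b) is b/(a+1) = 30.26/10 ≈ 3.0260.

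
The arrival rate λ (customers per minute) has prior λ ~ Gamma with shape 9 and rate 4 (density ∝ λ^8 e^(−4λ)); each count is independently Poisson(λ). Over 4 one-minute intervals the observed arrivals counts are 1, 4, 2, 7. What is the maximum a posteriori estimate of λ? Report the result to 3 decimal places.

Σxᵢ = 1+4+2+7 = 14, with n = 4.
Posterior ∝ λ^8e^(−4λ) · λ^14e^(−4λ) = λ^22e^(−8λ), i.e. Gamma(shape=23, rate=8).
The mode of a Gamma(a, b) with a ≥ 1 (shape–rate) is (a−1)/b = 22/8 ≈ 2.750.

λ̂_MAP = 2.750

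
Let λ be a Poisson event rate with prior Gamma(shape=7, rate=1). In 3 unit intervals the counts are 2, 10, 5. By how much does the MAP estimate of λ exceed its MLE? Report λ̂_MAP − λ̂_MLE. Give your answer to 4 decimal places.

Σxᵢ = 17. Posterior is Gamma(24, 4); MAP = (24−1)/4 = 23/4 ≈ 5.75000.
MLE = x̄ = 17/3 ≈ 5.66667.
Difference = 23/4 − 17/3 = 1/12 ≈ 0.0833.

MAP − MLE = 0.0833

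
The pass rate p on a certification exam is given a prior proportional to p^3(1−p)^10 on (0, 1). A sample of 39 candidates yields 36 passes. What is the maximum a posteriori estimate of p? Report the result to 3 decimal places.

The prior density ∝ p^3(1−p)^10 is the kernel of Beta(4, 11).
Data: 36 successes in 39 trials. The binomial likelihood contributes p^36(1−p)^3, so the posterior is Beta(4+36, 11+3) = Beta(40, 14).
For Beta(a, b) with a, b > 1 the mode is (a−1)/(a+b−2) = 39/52 ≈ 0.750.

p̂_MAP = 0.750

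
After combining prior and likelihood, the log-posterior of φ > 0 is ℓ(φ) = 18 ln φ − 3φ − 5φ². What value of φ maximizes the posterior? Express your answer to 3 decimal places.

ℓ'(φ) = 18/φ − 3 − 10φ. Setting this to zero and multiplying by φ: 10φ² + 3φ − 18 = 0.
φ = (−3 + √(3² + 4·10·18)) / (2·10) = (−3 + √729) / 20 = (−3 + 27)/20 = 6/5.
ℓ''(φ) = −18/φ² − 10 < 0, confirming a maximum.

φ̂_MAP = 1.200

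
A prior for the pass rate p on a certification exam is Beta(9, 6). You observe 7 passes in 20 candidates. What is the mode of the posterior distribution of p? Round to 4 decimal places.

p̂_MAP = 0.4545

Prior: Beta(9, 6).
Data: 7 successes in 20 trials. The binomial likelihood contributes p^7(1−p)^13, so the posterior is Beta(9+7, 6+13) = Beta(16, 19).
For Beta(a, b) with a, b > 1 the mode is (a−1)/(a+b−2) = 15/33 ≈ 0.4545.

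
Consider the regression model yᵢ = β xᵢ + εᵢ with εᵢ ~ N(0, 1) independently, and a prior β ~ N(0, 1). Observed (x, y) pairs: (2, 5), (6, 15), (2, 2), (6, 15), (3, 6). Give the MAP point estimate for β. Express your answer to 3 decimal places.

log p(β | y) = −Σ(yᵢ − βxᵢ)²/(2·1) − β²/(2·1) + const.
Setting the derivative to zero: Σxᵢ(yᵢ − βxᵢ)/1 − β/1 = 0, so β = Σxᵢyᵢ / (Σxᵢ² + σ²/τ²).
Σxᵢyᵢ = 2·5 + 6·15 + 2·2 + 6·15 + 3·6 = 212; Σxᵢ² = 89; σ²/τ² = 1.
β̂_MAP = 212 / (89 + 1) = 212/90 ≈ 2.356.

β̂_MAP = 2.356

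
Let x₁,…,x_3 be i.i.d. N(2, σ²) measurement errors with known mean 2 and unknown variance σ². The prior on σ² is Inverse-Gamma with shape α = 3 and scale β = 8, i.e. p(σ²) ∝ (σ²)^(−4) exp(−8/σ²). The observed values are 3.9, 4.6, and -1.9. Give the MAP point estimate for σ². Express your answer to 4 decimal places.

σ̂²_MAP = 3.7800

Sum of squared deviations about the known mean: SS = (3.9−2)² + (4.6−2)² + (-1.9−2)² = 25.58.
The Normal likelihood contributes (σ²)^(−n/2) exp(−SS/(2σ²)), so the posterior is Inverse-Gamma(α + n/2, β + SS/2) = Inverse-Gamma(4.5, 20.79).
The mode of Inverse-Gamma(a, b) is b/(a+1) = 20.79/5.5 ≈ 3.7800.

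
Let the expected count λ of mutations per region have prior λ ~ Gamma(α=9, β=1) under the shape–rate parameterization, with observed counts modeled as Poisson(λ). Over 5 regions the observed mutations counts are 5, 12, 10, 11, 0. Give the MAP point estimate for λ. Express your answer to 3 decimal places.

λ̂_MAP = 7.667

Σxᵢ = 5+12+10+11+0 = 38, with n = 5.
Posterior ∝ λ^8e^(−1λ) · λ^38e^(−5λ) = λ^46e^(−6λ), i.e. Gamma(shape=47, rate=6).
The mode of a Gamma(a, b) with a ≥ 1 (shape–rate) is (a−1)/b = 46/6 ≈ 7.667.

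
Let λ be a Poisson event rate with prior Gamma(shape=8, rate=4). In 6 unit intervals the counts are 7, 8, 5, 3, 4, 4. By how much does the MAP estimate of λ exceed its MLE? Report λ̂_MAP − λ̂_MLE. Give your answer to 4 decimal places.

Σxᵢ = 31. Posterior is Gamma(39, 10); MAP = (39−1)/10 = 38/10 ≈ 3.80000.
MLE = x̄ = 31/6 ≈ 5.16667.
Difference = 38/10 − 31/6 = -41/30 ≈ -1.3667.

MAP − MLE = -1.3667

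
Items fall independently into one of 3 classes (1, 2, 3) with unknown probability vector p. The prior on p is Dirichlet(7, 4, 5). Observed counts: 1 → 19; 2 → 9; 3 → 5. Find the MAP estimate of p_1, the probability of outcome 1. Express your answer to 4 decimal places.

MAP estimate: 0.5435

The posterior is Dirichlet(αᵢ + nᵢ) = Dirichlet(26, 13, 10).
For a Dirichlet(a₁,…,a_K) with all aᵢ > 1, the mode has j-th component (aⱼ − 1)/(Σaᵢ − K).
Here Σaᵢ = 49 and K = 3, so p_1 = (26 − 1)/(49 − 3) = 25/46 ≈ 0.5435.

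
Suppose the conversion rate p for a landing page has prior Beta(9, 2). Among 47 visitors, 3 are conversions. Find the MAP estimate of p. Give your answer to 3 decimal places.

p̂_MAP = 0.196

Prior: Beta(9, 2).
Data: 3 successes in 47 trials. The binomial likelihood contributes p^3(1−p)^44, so the posterior is Beta(9+3, 2+44) = Beta(12, 46).
For Beta(a, b) with a, b > 1 the mode is (a−1)/(a+b−2) = 11/56 ≈ 0.196.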